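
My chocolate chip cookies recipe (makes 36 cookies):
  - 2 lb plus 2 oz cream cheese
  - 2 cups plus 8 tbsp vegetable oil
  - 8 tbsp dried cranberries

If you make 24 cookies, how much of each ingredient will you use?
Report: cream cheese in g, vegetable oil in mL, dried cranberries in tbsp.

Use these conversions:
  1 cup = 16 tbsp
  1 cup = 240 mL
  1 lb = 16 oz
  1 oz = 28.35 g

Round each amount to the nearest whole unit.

cream cheese: 643 g; vegetable oil: 400 mL; dried cranberries: 5 tbsp

Scaling factor: 24/36 = 2/3.
cream cheese: (2 lb + 2 oz = 2.125 lb) × 2/3 × 16 oz/lb × 28.35 g/oz ≈ 643 g
vegetable oil: (2 cup + 8 tbsp = 2.5 cup) × 2/3 × 240 mL/cup = 400 mL
dried cranberries: 8 tbsp × 2/3 ≈ 5 tbsp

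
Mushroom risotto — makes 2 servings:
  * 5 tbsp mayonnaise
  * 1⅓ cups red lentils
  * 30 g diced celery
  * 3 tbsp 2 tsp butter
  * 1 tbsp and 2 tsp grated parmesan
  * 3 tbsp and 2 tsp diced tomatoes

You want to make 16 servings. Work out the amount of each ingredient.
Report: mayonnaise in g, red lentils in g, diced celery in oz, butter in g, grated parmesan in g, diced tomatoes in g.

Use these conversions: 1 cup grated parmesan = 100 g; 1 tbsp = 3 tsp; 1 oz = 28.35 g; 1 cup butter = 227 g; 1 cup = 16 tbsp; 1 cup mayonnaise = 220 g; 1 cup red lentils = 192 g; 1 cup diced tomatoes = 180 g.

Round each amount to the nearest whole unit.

mayonnaise: 550 g; red lentils: 2048 g; diced celery: 8 oz; butter: 416 g; grated parmesan: 83 g; diced tomatoes: 330 g

Scaling factor: 16/2 = 8.
mayonnaise: 5 tbsp × 8 ÷ 16 tbsp/cup × 220 g/cup = 550 g
red lentils: 4/3 cup × 8 × 192 g/cup = 2048 g
diced celery: 30 g × 8 ÷ 28.35 g/oz ≈ 8 oz
butter: (3 tbsp + 2 tsp = 11/3 tbsp) × 8 ÷ 16 tbsp/cup × 227 g/cup ≈ 416 g
grated parmesan: (1 tbsp + 2 tsp = 5/3 tbsp) × 8 ÷ 16 tbsp/cup × 100 g/cup ≈ 83 g
diced tomatoes: (3 tbsp + 2 tsp = 11/3 tbsp) × 8 ÷ 16 tbsp/cup × 180 g/cup = 330 g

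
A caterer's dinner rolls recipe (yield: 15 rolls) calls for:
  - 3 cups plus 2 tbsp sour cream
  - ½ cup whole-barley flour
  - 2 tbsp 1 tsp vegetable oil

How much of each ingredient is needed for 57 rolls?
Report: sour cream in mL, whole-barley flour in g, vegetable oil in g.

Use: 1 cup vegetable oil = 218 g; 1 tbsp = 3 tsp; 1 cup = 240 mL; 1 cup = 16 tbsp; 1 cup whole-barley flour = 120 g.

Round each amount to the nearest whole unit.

sour cream: 2850 mL; whole-barley flour: 228 g; vegetable oil: 121 g

Scaling factor: 57/15 = 19/5 = 3.8.
sour cream: (3 cup + 2 tbsp = 3.125 cup) × 19/5 × 240 mL/cup = 2850 mL
whole-barley flour: 0.5 cup × 19/5 × 120 g/cup = 228 g
vegetable oil: (2 tbsp + 1 tsp = 7/3 tbsp) × 19/5 ÷ 16 tbsp/cup × 218 g/cup ≈ 121 g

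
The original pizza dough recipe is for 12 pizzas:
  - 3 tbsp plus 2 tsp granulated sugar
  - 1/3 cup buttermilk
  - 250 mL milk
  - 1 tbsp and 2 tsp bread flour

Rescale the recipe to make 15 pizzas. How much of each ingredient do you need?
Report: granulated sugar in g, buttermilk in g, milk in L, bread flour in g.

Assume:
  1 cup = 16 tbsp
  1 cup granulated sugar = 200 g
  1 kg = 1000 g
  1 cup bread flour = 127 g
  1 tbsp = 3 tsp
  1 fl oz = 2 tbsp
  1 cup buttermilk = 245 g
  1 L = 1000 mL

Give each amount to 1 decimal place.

granulated sugar: 57.3 g; buttermilk: 102.1 g; milk: 0.3 L; bread flour: 16.5 g

Scaling factor: 15/12 = 5/4 = 1.25.
granulated sugar: (3 tbsp + 2 tsp = 11/3 tbsp) × 5/4 ÷ 16 tbsp/cup × 200 g/cup ≈ 57.3 g
buttermilk: 1/3 cup × 5/4 × 245 g/cup ≈ 102.1 g
milk: 250 mL × 5/4 ÷ 1000 mL/L ≈ 0.3 L
bread flour: (1 tbsp + 2 tsp = 5/3 tbsp) × 5/4 ÷ 16 tbsp/cup × 127 g/cup ≈ 16.5 g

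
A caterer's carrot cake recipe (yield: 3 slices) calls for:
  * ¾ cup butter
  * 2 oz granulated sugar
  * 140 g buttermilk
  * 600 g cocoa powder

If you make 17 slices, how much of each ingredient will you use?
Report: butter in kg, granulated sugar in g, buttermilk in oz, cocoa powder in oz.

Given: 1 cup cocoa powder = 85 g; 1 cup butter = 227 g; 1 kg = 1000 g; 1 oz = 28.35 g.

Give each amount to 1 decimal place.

butter: 1.0 kg; granulated sugar: 321.3 g; buttermilk: 28.0 oz; cocoa powder: 119.9 oz

Scaling factor: 17/3.
butter: 0.75 cup × 17/3 × 227 g/cup ÷ 1000 g/kg ≈ 1.0 kg
granulated sugar: 2 oz × 17/3 × 28.35 g/oz = 321.3 g
buttermilk: 140 g × 17/3 ÷ 28.35 g/oz ≈ 28.0 oz
cocoa powder: 600 g × 17/3 ÷ 28.35 g/oz ≈ 119.9 oz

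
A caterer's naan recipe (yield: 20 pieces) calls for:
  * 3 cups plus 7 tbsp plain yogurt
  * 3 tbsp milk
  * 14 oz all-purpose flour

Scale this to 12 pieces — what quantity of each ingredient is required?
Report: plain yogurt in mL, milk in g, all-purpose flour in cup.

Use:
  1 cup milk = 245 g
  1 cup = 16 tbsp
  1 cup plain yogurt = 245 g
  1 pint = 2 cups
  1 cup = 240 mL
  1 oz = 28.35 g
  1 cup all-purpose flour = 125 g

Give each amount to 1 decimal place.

plain yogurt: 495.0 mL; milk: 27.6 g; all-purpose flour: 1.9 cup

Scaling factor: 12/20 = 3/5 = 0.6.
plain yogurt: (3 cup + 7 tbsp = 3.4375 cup) × 3/5 × 240 mL/cup = 495.0 mL
milk: 3 tbsp × 3/5 ÷ 16 tbsp/cup × 245 g/cup ≈ 27.6 g
all-purpose flour: 14 oz × 3/5 × 28.35 g/oz ÷ 125 g/cup ≈ 1.9 cup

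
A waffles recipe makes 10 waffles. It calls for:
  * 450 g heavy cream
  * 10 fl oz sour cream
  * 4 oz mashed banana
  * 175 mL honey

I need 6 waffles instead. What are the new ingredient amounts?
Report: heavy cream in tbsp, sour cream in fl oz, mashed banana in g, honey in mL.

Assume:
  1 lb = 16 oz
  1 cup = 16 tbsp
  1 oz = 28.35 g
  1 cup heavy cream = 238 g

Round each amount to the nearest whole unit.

heavy cream: 18 tbsp; sour cream: 6 fl oz; mashed banana: 68 g; honey: 105 mL

Scaling factor: 6/10 = 3/5 = 0.6.
heavy cream: 450 g × 3/5 ÷ 238 g/cup × 16 tbsp/cup ≈ 18 tbsp
sour cream: 10 fl oz × 3/5 = 6 fl oz
mashed banana: 4 oz × 3/5 × 28.35 g/oz ≈ 68 g
honey: 175 mL × 3/5 = 105 mL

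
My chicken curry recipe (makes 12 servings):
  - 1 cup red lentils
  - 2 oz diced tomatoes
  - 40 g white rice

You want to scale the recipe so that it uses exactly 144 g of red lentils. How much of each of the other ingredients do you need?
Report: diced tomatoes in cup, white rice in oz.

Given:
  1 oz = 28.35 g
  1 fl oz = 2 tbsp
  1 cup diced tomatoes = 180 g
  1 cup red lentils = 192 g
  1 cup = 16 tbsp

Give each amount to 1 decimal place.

diced tomatoes: 0.2 cup; white rice: 1.1 oz

The original recipe has 192 g of red lentils, so the scaling factor is 144 ÷ 192 = 3/4 = 0.75.
diced tomatoes: 2 oz × 3/4 × 28.35 g/oz ÷ 180 g/cup ≈ 0.2 cup
white rice: 40 g × 3/4 ÷ 28.35 g/oz ≈ 1.1 oz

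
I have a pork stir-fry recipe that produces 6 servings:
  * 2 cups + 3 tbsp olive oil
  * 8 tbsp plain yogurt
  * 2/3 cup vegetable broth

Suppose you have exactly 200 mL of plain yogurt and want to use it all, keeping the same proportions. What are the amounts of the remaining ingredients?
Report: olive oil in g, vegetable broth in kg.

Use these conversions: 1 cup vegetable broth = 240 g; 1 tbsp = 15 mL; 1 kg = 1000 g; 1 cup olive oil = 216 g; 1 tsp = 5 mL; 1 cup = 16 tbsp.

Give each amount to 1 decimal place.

The original recipe has 120 mL of plain yogurt, so the scaling factor is 200 ÷ 120 = 5/3.
olive oil: (2 cup + 3 tbsp = 2.1875 cup) × 5/3 × 216 g/cup = 787.5 g
vegetable broth: 2/3 cup × 5/3 × 240 g/cup ÷ 1000 g/kg ≈ 0.3 kg

olive oil: 787.5 g; vegetable broth: 0.3 kg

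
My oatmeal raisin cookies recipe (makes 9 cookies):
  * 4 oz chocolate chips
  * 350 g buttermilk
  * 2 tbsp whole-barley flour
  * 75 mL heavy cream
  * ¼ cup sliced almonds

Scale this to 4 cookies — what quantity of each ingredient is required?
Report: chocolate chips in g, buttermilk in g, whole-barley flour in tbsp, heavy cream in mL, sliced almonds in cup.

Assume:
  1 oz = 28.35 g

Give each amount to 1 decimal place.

Scaling factor: 4/9.
chocolate chips: 4 oz × 4/9 × 28.35 g/oz = 50.4 g
buttermilk: 350 g × 4/9 ≈ 155.6 g
whole-barley flour: 2 tbsp × 4/9 ≈ 0.9 tbsp
heavy cream: 75 mL × 4/9 ≈ 33.3 mL
sliced almonds: 0.25 cup × 4/9 ≈ 0.1 cup

chocolate chips: 50.4 g; buttermilk: 155.6 g; whole-barley flour: 0.9 tbsp; heavy cream: 33.3 mL; sliced almonds: 0.1 cup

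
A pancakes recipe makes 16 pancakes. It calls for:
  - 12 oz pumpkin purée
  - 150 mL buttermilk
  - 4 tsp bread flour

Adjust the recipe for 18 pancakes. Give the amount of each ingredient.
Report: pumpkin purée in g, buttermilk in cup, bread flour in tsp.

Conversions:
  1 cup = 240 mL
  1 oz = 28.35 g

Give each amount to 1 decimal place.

pumpkin purée: 382.7 g; buttermilk: 0.7 cup; bread flour: 4.5 tsp

Scaling factor: 18/16 = 9/8 = 1.125.
pumpkin purée: 12 oz × 9/8 × 28.35 g/oz ≈ 382.7 g
buttermilk: 150 mL × 9/8 ÷ 240 mL/cup ≈ 0.7 cup
bread flour: 4 tsp × 9/8 = 4.5 tsp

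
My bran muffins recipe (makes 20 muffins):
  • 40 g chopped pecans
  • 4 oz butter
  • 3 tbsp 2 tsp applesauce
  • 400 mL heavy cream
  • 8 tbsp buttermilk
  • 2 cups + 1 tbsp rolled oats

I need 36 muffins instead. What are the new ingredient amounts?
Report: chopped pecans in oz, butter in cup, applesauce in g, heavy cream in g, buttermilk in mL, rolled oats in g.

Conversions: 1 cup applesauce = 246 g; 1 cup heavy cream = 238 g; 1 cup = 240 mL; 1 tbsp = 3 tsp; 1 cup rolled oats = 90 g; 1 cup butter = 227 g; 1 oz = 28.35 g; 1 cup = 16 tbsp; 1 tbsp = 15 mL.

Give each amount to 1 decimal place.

Scaling factor: 36/20 = 9/5 = 1.8.
chopped pecans: 40 g × 9/5 ÷ 28.35 g/oz ≈ 2.5 oz
butter: 4 oz × 9/5 × 28.35 g/oz ÷ 227 g/cup ≈ 0.9 cup
applesauce: (3 tbsp + 2 tsp = 11/3 tbsp) × 9/5 ÷ 16 tbsp/cup × 246 g/cup ≈ 101.5 g
heavy cream: 400 mL × 9/5 ÷ 240 mL/cup × 238 g/cup = 714.0 g
buttermilk: 8 tbsp × 9/5 × 15 mL/tbsp = 216.0 mL
rolled oats: (2 cup + 1 tbsp = 2.0625 cup) × 9/5 × 90 g/cup ≈ 334.1 g

chopped pecans: 2.5 oz; butter: 0.9 cup; applesauce: 101.5 g; heavy cream: 714.0 g; buttermilk: 216.0 mL; rolled oats: 334.1 g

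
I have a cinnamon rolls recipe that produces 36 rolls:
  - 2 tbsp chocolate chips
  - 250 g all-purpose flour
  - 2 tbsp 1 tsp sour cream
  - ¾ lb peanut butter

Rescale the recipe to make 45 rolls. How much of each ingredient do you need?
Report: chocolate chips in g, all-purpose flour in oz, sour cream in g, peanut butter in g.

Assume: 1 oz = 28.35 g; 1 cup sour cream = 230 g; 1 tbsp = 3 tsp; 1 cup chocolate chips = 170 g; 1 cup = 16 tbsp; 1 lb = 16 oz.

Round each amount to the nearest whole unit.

Scaling factor: 45/36 = 5/4 = 1.25.
chocolate chips: 2 tbsp × 5/4 ÷ 16 tbsp/cup × 170 g/cup ≈ 27 g
all-purpose flour: 250 g × 5/4 ÷ 28.35 g/oz ≈ 11 oz
sour cream: (2 tbsp + 1 tsp = 7/3 tbsp) × 5/4 ÷ 16 tbsp/cup × 230 g/cup ≈ 42 g
peanut butter: 0.75 lb × 5/4 × 16 oz/lb × 28.35 g/oz ≈ 425 g

chocolate chips: 27 g; all-purpose flour: 11 oz; sour cream: 42 g; peanut butter: 425 g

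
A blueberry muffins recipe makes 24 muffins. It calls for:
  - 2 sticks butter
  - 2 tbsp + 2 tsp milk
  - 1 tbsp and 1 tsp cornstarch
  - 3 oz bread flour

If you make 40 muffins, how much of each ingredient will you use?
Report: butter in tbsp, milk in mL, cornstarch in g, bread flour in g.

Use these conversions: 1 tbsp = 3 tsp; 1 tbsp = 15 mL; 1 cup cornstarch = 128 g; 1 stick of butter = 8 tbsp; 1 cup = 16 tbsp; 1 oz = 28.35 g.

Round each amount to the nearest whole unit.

Scaling factor: 40/24 = 5/3.
butter: 2 stick × 5/3 × 8 tbsp/stick ≈ 27 tbsp
milk: (2 tbsp + 2 tsp = 8/3 tbsp) × 5/3 × 15 mL/tbsp ≈ 67 mL
cornstarch: (1 tbsp + 1 tsp = 4/3 tbsp) × 5/3 ÷ 16 tbsp/cup × 128 g/cup ≈ 18 g
bread flour: 3 oz × 5/3 × 28.35 g/oz ≈ 142 g

butter: 27 tbsp; milk: 67 mL; cornstarch: 18 g; bread flour: 142 g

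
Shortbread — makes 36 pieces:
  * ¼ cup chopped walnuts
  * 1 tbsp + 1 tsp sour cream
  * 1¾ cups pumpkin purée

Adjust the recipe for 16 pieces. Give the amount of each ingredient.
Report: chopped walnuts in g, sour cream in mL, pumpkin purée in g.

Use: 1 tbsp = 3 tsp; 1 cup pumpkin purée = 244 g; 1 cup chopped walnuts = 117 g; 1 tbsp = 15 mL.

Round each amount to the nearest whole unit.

Scaling factor: 16/36 = 4/9.
chopped walnuts: 0.25 cup × 4/9 × 117 g/cup = 13 g
sour cream: (1 tbsp + 1 tsp = 4/3 tbsp) × 4/9 × 15 mL/tbsp ≈ 9 mL
pumpkin purée: 1.75 cup × 4/9 × 244 g/cup ≈ 190 g

chopped walnuts: 13 g; sour cream: 9 mL; pumpkin purée: 190 g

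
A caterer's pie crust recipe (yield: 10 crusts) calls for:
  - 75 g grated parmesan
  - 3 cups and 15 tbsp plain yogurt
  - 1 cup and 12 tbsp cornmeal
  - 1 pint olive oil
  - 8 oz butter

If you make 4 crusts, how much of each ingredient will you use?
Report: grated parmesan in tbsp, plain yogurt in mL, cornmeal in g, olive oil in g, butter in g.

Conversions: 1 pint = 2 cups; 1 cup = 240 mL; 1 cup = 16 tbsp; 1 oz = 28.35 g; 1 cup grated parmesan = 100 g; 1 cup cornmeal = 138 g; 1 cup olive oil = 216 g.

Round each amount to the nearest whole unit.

grated parmesan: 5 tbsp; plain yogurt: 378 mL; cornmeal: 97 g; olive oil: 173 g; butter: 91 g

Scaling factor: 4/10 = 2/5 = 0.4.
grated parmesan: 75 g × 2/5 ÷ 100 g/cup × 16 tbsp/cup ≈ 5 tbsp
plain yogurt: (3 cup + 15 tbsp = 3.9375 cup) × 2/5 × 240 mL/cup = 378 mL
cornmeal: (1 cup + 12 tbsp = 1.75 cup) × 2/5 × 138 g/cup ≈ 97 g
olive oil: 1 pint × 2/5 × 2 cup/pint × 216 g/cup ≈ 173 g
butter: 8 oz × 2/5 × 28.35 g/oz ≈ 91 g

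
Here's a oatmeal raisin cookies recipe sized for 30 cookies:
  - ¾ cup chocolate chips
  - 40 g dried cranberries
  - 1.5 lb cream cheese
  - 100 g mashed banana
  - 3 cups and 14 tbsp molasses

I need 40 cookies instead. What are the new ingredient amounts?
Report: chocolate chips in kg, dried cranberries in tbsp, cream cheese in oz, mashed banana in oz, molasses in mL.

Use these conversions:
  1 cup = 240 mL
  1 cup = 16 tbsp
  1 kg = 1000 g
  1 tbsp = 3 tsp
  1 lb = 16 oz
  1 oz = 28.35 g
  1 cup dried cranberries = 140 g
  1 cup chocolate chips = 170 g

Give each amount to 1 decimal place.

Scaling factor: 40/30 = 4/3.
chocolate chips: 0.75 cup × 4/3 × 170 g/cup ÷ 1000 g/kg ≈ 0.2 kg
dried cranberries: 40 g × 4/3 ÷ 140 g/cup × 16 tbsp/cup ≈ 6.1 tbsp
cream cheese: 1.5 lb × 4/3 × 16 oz/lb = 32.0 oz
mashed banana: 100 g × 4/3 ÷ 28.35 g/oz ≈ 4.7 oz
molasses: (3 cup + 14 tbsp = 3.875 cup) × 4/3 × 240 mL/cup = 1240.0 mL

chocolate chips: 0.2 kg; dried cranberries: 6.1 tbsp; cream cheese: 32.0 oz; mashed banana: 4.7 oz; molasses: 1240.0 mL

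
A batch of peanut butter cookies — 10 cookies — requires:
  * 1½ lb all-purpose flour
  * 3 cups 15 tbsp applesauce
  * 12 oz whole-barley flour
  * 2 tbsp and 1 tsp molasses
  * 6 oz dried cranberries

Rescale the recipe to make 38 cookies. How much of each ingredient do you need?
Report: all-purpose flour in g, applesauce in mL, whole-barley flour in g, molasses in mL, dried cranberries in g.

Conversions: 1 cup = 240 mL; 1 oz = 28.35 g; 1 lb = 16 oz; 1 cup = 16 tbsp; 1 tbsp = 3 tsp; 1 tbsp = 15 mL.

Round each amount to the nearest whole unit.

all-purpose flour: 2586 g; applesauce: 3591 mL; whole-barley flour: 1293 g; molasses: 133 mL; dried cranberries: 646 g

Scaling factor: 38/10 = 19/5 = 3.8.
all-purpose flour: 1.5 lb × 19/5 × 16 oz/lb × 28.35 g/oz ≈ 2586 g
applesauce: (3 cup + 15 tbsp = 3.9375 cup) × 19/5 × 240 mL/cup = 3591 mL
whole-barley flour: 12 oz × 19/5 × 28.35 g/oz ≈ 1293 g
molasses: (2 tbsp + 1 tsp = 7/3 tbsp) × 19/5 × 15 mL/tbsp = 133 mL
dried cranberries: 6 oz × 19/5 × 28.35 g/oz ≈ 646 g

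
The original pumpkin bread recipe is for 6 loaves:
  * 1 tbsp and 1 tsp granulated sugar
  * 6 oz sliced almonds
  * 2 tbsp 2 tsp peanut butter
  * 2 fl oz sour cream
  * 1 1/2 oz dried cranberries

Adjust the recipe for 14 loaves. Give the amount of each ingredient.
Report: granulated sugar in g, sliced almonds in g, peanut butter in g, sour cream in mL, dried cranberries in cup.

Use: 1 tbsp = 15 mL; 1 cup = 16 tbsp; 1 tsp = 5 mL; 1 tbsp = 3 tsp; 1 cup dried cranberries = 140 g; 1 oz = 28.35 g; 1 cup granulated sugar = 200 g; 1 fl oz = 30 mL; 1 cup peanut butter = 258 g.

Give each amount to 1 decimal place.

Scaling factor: 14/6 = 7/3.
granulated sugar: (1 tbsp + 1 tsp = 4/3 tbsp) × 7/3 ÷ 16 tbsp/cup × 200 g/cup ≈ 38.9 g
sliced almonds: 6 oz × 7/3 × 28.35 g/oz = 396.9 g
peanut butter: (2 tbsp + 2 tsp = 8/3 tbsp) × 7/3 ÷ 16 tbsp/cup × 258 g/cup ≈ 100.3 g
sour cream: 2 fl oz × 7/3 × 30 mL/fl oz = 140.0 mL
dried cranberries: 1.5 oz × 7/3 × 28.35 g/oz ÷ 140 g/cup ≈ 0.7 cup

granulated sugar: 38.9 g; sliced almonds: 396.9 g; peanut butter: 100.3 g; sour cream: 140.0 mL; dried cranberries: 0.7 cup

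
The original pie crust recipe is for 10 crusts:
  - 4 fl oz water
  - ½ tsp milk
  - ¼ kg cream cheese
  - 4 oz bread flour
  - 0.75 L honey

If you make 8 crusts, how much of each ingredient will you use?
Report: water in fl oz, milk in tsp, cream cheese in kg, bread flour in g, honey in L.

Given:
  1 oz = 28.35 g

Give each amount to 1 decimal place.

Scaling factor: 8/10 = 4/5 = 0.8.
water: 4 fl oz × 4/5 = 3.2 fl oz
milk: 0.5 tsp × 4/5 = 0.4 tsp
cream cheese: 0.25 kg × 4/5 = 0.2 kg
bread flour: 4 oz × 4/5 × 28.35 g/oz ≈ 90.7 g
honey: 0.75 L × 4/5 = 0.6 L

water: 3.2 fl oz; milk: 0.4 tsp; cream cheese: 0.2 kg; bread flour: 90.7 g; honey: 0.6 L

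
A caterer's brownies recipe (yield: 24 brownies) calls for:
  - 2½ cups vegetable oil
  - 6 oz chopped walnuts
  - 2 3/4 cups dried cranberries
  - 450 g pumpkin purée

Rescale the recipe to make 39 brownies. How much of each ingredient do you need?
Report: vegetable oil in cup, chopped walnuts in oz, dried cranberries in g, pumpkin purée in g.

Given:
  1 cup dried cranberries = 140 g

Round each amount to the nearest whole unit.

vegetable oil: 4 cup; chopped walnuts: 10 oz; dried cranberries: 626 g; pumpkin purée: 731 g

Scaling factor: 39/24 = 13/8 = 1.625.
vegetable oil: 2.5 cup × 13/8 ≈ 4 cup
chopped walnuts: 6 oz × 13/8 ≈ 10 oz
dried cranberries: 2.75 cup × 13/8 × 140 g/cup ≈ 626 g
pumpkin purée: 450 g × 13/8 ≈ 731 g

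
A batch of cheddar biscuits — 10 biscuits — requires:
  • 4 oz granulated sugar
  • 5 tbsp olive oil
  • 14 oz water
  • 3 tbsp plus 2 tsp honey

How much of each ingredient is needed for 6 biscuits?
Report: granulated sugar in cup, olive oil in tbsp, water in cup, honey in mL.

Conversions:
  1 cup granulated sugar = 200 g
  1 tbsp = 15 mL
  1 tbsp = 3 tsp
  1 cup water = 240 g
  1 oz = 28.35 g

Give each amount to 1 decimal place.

Scaling factor: 6/10 = 3/5 = 0.6.
granulated sugar: 4 oz × 3/5 × 28.35 g/oz ÷ 200 g/cup ≈ 0.3 cup
olive oil: 5 tbsp × 3/5 = 3.0 tbsp
water: 14 oz × 3/5 × 28.35 g/oz ÷ 240 g/cup ≈ 1.0 cup
honey: (3 tbsp + 2 tsp = 11/3 tbsp) × 3/5 × 15 mL/tbsp = 33.0 mL

granulated sugar: 0.3 cup; olive oil: 3.0 tbsp; water: 1.0 cup; honey: 33.0 mL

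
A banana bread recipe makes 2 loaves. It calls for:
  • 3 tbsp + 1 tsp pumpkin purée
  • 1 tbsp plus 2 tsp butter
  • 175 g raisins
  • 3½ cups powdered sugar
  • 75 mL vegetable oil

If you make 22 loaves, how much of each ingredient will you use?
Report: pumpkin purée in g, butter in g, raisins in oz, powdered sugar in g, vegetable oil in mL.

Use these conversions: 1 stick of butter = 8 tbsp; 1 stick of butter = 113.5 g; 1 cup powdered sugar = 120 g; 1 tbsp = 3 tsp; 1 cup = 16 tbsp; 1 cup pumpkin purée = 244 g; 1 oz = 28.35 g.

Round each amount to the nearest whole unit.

pumpkin purée: 559 g; butter: 260 g; raisins: 68 oz; powdered sugar: 4620 g; vegetable oil: 825 mL

Scaling factor: 22/2 = 11.
pumpkin purée: (3 tbsp + 1 tsp = 10/3 tbsp) × 11 ÷ 16 tbsp/cup × 244 g/cup ≈ 559 g
butter: (1 tbsp + 2 tsp = 5/3 tbsp) × 11 ÷ 8 tbsp/stick × 113.5 g/stick ≈ 260 g
raisins: 175 g × 11 ÷ 28.35 g/oz ≈ 68 oz
powdered sugar: 3.5 cup × 11 × 120 g/cup = 4620 g
vegetable oil: 75 mL × 11 = 825 mL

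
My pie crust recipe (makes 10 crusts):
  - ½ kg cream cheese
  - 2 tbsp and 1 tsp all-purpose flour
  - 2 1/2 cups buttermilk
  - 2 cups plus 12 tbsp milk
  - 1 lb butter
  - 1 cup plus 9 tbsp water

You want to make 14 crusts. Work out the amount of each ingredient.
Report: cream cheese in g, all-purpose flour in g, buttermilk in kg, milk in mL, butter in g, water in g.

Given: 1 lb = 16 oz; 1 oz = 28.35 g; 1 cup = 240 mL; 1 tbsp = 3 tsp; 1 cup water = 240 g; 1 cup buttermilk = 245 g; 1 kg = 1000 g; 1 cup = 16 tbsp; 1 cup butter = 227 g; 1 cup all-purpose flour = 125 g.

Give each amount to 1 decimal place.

cream cheese: 700.0 g; all-purpose flour: 25.5 g; buttermilk: 0.9 kg; milk: 924.0 mL; butter: 635.0 g; water: 525.0 g

Scaling factor: 14/10 = 7/5 = 1.4.
cream cheese: 0.5 kg × 7/5 × 1000 g/kg = 700.0 g
all-purpose flour: (2 tbsp + 1 tsp = 7/3 tbsp) × 7/5 ÷ 16 tbsp/cup × 125 g/cup ≈ 25.5 g
buttermilk: 2.5 cup × 7/5 × 245 g/cup ÷ 1000 g/kg ≈ 0.9 kg
milk: (2 cup + 12 tbsp = 2.75 cup) × 7/5 × 240 mL/cup = 924.0 mL
butter: 1 lb × 7/5 × 16 oz/lb × 28.35 g/oz ≈ 635.0 g
water: (1 cup + 9 tbsp = 1.5625 cup) × 7/5 × 240 g/cup = 525.0 g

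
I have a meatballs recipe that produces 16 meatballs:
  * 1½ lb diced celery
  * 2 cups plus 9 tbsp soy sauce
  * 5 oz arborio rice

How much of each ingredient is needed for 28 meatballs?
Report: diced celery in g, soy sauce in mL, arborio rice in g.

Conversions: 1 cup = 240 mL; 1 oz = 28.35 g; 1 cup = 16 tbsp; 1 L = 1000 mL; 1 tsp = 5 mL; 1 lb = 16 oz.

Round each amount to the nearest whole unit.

diced celery: 1191 g; soy sauce: 1076 mL; arborio rice: 248 g

Scaling factor: 28/16 = 7/4 = 1.75.
diced celery: 1.5 lb × 7/4 × 16 oz/lb × 28.35 g/oz ≈ 1191 g
soy sauce: (2 cup + 9 tbsp = 2.5625 cup) × 7/4 × 240 mL/cup ≈ 1076 mL
arborio rice: 5 oz × 7/4 × 28.35 g/oz ≈ 248 g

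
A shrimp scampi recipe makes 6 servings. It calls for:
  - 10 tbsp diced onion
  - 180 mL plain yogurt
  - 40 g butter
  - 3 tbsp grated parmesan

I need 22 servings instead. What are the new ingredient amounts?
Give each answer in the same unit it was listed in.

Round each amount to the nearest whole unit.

Scaling factor: 22/6 = 11/3.
diced onion: 10 tbsp × 11/3 ≈ 37 tbsp
plain yogurt: 180 mL × 11/3 = 660 mL
butter: 40 g × 11/3 ≈ 147 g
grated parmesan: 3 tbsp × 11/3 = 11 tbsp

diced onion: 37 tbsp; plain yogurt: 660 mL; butter: 147 g; grated parmesan: 11 tbsp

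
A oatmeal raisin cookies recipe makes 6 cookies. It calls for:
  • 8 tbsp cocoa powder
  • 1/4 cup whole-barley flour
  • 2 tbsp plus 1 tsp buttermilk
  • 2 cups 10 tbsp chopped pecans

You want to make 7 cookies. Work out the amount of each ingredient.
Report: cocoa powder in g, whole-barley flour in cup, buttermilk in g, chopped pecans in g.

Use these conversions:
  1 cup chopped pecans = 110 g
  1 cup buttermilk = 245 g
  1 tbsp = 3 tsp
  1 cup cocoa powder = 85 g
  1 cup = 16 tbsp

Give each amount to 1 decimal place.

Scaling factor: 7/6.
cocoa powder: 8 tbsp × 7/6 ÷ 16 tbsp/cup × 85 g/cup ≈ 49.6 g
whole-barley flour: 0.25 cup × 7/6 ≈ 0.3 cup
buttermilk: (2 tbsp + 1 tsp = 7/3 tbsp) × 7/6 ÷ 16 tbsp/cup × 245 g/cup ≈ 41.7 g
chopped pecans: (2 cup + 10 tbsp = 2.625 cup) × 7/6 × 110 g/cup ≈ 336.9 g

cocoa powder: 49.6 g; whole-barley flour: 0.3 cup; buttermilk: 41.7 g; chopped pecans: 336.9 g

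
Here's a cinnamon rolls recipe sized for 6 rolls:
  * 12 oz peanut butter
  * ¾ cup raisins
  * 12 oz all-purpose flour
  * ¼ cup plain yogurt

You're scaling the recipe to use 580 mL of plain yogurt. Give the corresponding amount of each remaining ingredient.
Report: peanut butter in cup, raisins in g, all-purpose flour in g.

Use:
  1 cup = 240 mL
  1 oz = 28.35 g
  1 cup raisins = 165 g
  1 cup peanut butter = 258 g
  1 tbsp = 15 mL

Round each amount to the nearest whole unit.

The original recipe has 60 mL of plain yogurt, so the scaling factor is 580 ÷ 60 = 29/3.
peanut butter: 12 oz × 29/3 × 28.35 g/oz ÷ 258 g/cup ≈ 13 cup
raisins: 0.75 cup × 29/3 × 165 g/cup ≈ 1196 g
all-purpose flour: 12 oz × 29/3 × 28.35 g/oz ≈ 3289 g

peanut butter: 13 cup; raisins: 1196 g; all-purpose flour: 3289 g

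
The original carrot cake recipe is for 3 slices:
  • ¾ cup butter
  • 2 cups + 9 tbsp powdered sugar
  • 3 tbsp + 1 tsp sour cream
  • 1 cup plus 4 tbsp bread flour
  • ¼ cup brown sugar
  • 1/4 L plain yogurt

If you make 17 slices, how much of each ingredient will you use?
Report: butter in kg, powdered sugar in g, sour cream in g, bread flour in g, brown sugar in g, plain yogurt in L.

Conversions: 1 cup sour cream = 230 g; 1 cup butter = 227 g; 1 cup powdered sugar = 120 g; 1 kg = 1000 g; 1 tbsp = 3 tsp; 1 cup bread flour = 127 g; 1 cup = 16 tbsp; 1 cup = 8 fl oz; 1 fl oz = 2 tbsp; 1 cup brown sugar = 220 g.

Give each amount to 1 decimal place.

Scaling factor: 17/3.
butter: 0.75 cup × 17/3 × 227 g/cup ÷ 1000 g/kg ≈ 1.0 kg
powdered sugar: (2 cup + 9 tbsp = 2.5625 cup) × 17/3 × 120 g/cup = 1742.5 g
sour cream: (3 tbsp + 1 tsp = 10/3 tbsp) × 17/3 ÷ 16 tbsp/cup × 230 g/cup ≈ 271.5 g
bread flour: (1 cup + 4 tbsp = 1.25 cup) × 17/3 × 127 g/cup ≈ 899.6 g
brown sugar: 0.25 cup × 17/3 × 220 g/cup ≈ 311.7 g
plain yogurt: 0.25 L × 17/3 ≈ 1.4 L

butter: 1.0 kg; powdered sugar: 1742.5 g; sour cream: 271.5 g; bread flour: 899.6 g; brown sugar: 311.7 g; plain yogurt: 1.4 L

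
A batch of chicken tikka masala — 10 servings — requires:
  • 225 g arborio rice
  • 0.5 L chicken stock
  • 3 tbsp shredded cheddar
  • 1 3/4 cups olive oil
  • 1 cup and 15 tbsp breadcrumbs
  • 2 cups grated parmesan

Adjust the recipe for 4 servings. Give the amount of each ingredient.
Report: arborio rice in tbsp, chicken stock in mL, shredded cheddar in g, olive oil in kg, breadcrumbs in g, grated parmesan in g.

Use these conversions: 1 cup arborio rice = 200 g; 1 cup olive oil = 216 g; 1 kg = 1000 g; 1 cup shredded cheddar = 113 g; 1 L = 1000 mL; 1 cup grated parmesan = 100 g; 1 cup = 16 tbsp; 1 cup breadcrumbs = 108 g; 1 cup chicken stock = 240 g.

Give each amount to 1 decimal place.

arborio rice: 7.2 tbsp; chicken stock: 200.0 mL; shredded cheddar: 8.5 g; olive oil: 0.2 kg; breadcrumbs: 83.7 g; grated parmesan: 80.0 g

Scaling factor: 4/10 = 2/5 = 0.4.
arborio rice: 225 g × 2/5 ÷ 200 g/cup × 16 tbsp/cup = 7.2 tbsp
chicken stock: 0.5 L × 2/5 × 1000 mL/L = 200.0 mL
shredded cheddar: 3 tbsp × 2/5 ÷ 16 tbsp/cup × 113 g/cup ≈ 8.5 g
olive oil: 1.75 cup × 2/5 × 216 g/cup ÷ 1000 g/kg ≈ 0.2 kg
breadcrumbs: (1 cup + 15 tbsp = 1.9375 cup) × 2/5 × 108 g/cup = 83.7 g
grated parmesan: 2 cup × 2/5 × 100 g/cup = 80.0 g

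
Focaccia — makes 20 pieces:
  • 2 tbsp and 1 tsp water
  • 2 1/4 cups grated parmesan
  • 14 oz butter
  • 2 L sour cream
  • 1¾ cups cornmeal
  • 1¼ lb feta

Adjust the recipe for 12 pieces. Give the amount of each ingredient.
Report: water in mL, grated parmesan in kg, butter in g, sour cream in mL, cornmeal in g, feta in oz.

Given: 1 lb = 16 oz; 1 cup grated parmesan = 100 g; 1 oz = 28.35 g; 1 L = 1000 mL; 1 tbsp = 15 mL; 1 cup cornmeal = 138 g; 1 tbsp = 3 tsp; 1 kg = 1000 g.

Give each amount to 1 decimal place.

Scaling factor: 12/20 = 3/5 = 0.6.
water: (2 tbsp + 1 tsp = 7/3 tbsp) × 3/5 × 15 mL/tbsp = 21.0 mL
grated parmesan: 2.25 cup × 3/5 × 100 g/cup ÷ 1000 g/kg ≈ 0.1 kg
butter: 14 oz × 3/5 × 28.35 g/oz ≈ 238.1 g
sour cream: 2 L × 3/5 × 1000 mL/L = 1200.0 mL
cornmeal: 1.75 cup × 3/5 × 138 g/cup = 144.9 g
feta: 1.25 lb × 3/5 × 16 oz/lb = 12.0 oz

water: 21.0 mL; grated parmesan: 0.1 kg; butter: 238.1 g; sour cream: 1200.0 mL; cornmeal: 144.9 g; feta: 12.0 oz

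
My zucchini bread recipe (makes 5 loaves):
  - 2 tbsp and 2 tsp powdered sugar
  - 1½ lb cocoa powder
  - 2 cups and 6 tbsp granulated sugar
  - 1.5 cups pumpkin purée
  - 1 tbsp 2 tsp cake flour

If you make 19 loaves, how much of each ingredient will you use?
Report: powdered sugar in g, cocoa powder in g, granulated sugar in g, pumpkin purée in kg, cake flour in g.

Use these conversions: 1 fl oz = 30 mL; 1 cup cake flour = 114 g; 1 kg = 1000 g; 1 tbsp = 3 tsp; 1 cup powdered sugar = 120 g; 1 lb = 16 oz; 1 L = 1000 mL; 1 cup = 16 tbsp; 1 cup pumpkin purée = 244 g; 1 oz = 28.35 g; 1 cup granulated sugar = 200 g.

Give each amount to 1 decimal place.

powdered sugar: 76.0 g; cocoa powder: 2585.5 g; granulated sugar: 1805.0 g; pumpkin purée: 1.4 kg; cake flour: 45.1 g

Scaling factor: 19/5 = 3.8.
powdered sugar: (2 tbsp + 2 tsp = 8/3 tbsp) × 19/5 ÷ 16 tbsp/cup × 120 g/cup = 76.0 g
cocoa powder: 1.5 lb × 19/5 × 16 oz/lb × 28.35 g/oz ≈ 2585.5 g
granulated sugar: (2 cup + 6 tbsp = 2.375 cup) × 19/5 × 200 g/cup = 1805.0 g
pumpkin purée: 1.5 cup × 19/5 × 244 g/cup ÷ 1000 g/kg ≈ 1.4 kg
cake flour: (1 tbsp + 2 tsp = 5/3 tbsp) × 19/5 ÷ 16 tbsp/cup × 114 g/cup ≈ 45.1 g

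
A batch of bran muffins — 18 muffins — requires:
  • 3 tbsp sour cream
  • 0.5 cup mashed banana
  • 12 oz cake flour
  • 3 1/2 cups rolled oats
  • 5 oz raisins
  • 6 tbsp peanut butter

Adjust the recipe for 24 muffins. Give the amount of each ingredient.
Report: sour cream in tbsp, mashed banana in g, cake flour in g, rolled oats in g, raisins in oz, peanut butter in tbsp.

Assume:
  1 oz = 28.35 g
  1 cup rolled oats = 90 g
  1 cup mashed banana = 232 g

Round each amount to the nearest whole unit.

sour cream: 4 tbsp; mashed banana: 155 g; cake flour: 454 g; rolled oats: 420 g; raisins: 7 oz; peanut butter: 8 tbsp

Scaling factor: 24/18 = 4/3.
sour cream: 3 tbsp × 4/3 = 4 tbsp
mashed banana: 0.5 cup × 4/3 × 232 g/cup ≈ 155 g
cake flour: 12 oz × 4/3 × 28.35 g/oz ≈ 454 g
rolled oats: 3.5 cup × 4/3 × 90 g/cup = 420 g
raisins: 5 oz × 4/3 ≈ 7 oz
peanut butter: 6 tbsp × 4/3 = 8 tbsp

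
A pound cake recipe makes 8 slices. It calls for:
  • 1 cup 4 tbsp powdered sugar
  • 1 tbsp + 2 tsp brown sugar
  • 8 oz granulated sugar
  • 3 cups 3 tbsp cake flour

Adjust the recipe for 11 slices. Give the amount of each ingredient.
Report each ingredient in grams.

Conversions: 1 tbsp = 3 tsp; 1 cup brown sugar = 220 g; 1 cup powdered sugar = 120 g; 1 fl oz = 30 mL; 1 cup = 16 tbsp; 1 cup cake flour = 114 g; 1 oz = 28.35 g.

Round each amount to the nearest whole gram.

powdered sugar: 206 g; brown sugar: 32 g; granulated sugar: 312 g; cake flour: 500 g

Scaling factor: 11/8 = 1.375.
powdered sugar: (1 cup + 4 tbsp = 1.25 cup) × 11/8 × 120 g/cup ≈ 206 g
brown sugar: (1 tbsp + 2 tsp = 5/3 tbsp) × 11/8 ÷ 16 tbsp/cup × 220 g/cup ≈ 32 g
granulated sugar: 8 oz × 11/8 × 28.35 g/oz ≈ 312 g
cake flour: (3 cup + 3 tbsp = 3.1875 cup) × 11/8 × 114 g/cup ≈ 500 g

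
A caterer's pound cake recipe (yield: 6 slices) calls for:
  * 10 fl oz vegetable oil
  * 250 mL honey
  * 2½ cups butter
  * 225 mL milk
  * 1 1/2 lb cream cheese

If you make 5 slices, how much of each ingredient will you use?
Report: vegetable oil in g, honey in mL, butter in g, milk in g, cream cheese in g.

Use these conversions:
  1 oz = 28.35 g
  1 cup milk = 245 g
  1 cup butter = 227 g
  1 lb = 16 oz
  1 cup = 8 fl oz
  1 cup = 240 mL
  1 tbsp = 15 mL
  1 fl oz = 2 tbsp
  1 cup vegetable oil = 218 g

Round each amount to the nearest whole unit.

Scaling factor: 5/6.
vegetable oil: 10 fl oz × 5/6 ÷ 8 fl oz/cup × 218 g/cup ≈ 227 g
honey: 250 mL × 5/6 ≈ 208 mL
butter: 2.5 cup × 5/6 × 227 g/cup ≈ 473 g
milk: 225 mL × 5/6 ÷ 240 mL/cup × 245 g/cup ≈ 191 g
cream cheese: 1.5 lb × 5/6 × 16 oz/lb × 28.35 g/oz = 567 g

vegetable oil: 227 g; honey: 208 mL; butter: 473 g; milk: 191 g; cream cheese: 567 g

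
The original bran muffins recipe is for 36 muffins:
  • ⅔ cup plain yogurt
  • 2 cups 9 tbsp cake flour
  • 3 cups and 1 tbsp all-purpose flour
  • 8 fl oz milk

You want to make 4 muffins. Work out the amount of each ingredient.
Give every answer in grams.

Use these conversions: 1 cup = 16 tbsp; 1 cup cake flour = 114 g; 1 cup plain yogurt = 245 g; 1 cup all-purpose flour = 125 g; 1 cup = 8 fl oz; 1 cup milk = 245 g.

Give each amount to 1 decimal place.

plain yogurt: 18.1 g; cake flour: 32.5 g; all-purpose flour: 42.5 g; milk: 27.2 g

Scaling factor: 4/36 = 1/9.
plain yogurt: 2/3 cup × 1/9 × 245 g/cup ≈ 18.1 g
cake flour: (2 cup + 9 tbsp = 2.5625 cup) × 1/9 × 114 g/cup ≈ 32.5 g
all-purpose flour: (3 cup + 1 tbsp = 3.0625 cup) × 1/9 × 125 g/cup ≈ 42.5 g
milk: 8 fl oz × 1/9 ÷ 8 fl oz/cup × 245 g/cup ≈ 27.2 g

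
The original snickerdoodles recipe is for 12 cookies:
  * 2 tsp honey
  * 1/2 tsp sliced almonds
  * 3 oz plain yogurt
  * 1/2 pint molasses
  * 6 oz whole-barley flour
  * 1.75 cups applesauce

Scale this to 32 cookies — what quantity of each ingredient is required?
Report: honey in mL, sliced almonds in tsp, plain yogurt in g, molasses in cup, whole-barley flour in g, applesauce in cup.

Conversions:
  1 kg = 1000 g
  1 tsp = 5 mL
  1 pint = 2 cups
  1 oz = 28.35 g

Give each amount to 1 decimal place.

Scaling factor: 32/12 = 8/3.
honey: 2 tsp × 8/3 × 5 mL/tsp ≈ 26.7 mL
sliced almonds: 0.5 tsp × 8/3 ≈ 1.3 tsp
plain yogurt: 3 oz × 8/3 × 28.35 g/oz = 226.8 g
molasses: 0.5 pint × 8/3 × 2 cup/pint ≈ 2.7 cup
whole-barley flour: 6 oz × 8/3 × 28.35 g/oz = 453.6 g
applesauce: 1.75 cup × 8/3 ≈ 4.7 cup

honey: 26.7 mL; sliced almonds: 1.3 tsp; plain yogurt: 226.8 g; molasses: 2.7 cup; whole-barley flour: 453.6 g; applesauce: 4.7 cup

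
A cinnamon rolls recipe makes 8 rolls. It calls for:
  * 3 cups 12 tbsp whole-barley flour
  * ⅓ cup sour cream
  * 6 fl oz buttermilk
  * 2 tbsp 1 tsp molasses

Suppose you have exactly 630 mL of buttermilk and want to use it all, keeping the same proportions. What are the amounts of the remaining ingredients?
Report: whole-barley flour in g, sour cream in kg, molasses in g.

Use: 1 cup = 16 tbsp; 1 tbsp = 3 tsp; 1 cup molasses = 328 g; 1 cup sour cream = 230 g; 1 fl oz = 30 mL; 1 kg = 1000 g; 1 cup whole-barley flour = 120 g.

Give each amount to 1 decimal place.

whole-barley flour: 1575.0 g; sour cream: 0.3 kg; molasses: 167.4 g

The original recipe has 180 mL of buttermilk, so the scaling factor is 630 ÷ 180 = 7/2 = 3.5.
whole-barley flour: (3 cup + 12 tbsp = 3.75 cup) × 7/2 × 120 g/cup = 1575.0 g
sour cream: 1/3 cup × 7/2 × 230 g/cup ÷ 1000 g/kg ≈ 0.3 kg
molasses: (2 tbsp + 1 tsp = 7/3 tbsp) × 7/2 ÷ 16 tbsp/cup × 328 g/cup ≈ 167.4 g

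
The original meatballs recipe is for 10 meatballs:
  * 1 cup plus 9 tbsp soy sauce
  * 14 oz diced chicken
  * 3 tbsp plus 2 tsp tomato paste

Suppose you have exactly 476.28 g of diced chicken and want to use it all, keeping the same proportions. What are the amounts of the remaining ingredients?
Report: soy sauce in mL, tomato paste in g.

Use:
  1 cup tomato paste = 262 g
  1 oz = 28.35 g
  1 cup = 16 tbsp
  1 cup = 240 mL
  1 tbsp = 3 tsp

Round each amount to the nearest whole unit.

The original recipe has 396.9 g of diced chicken, so the scaling factor is 476.28 ÷ 396.9 = 6/5 = 1.2.
soy sauce: (1 cup + 9 tbsp = 1.5625 cup) × 6/5 × 240 mL/cup = 450 mL
tomato paste: (3 tbsp + 2 tsp = 11/3 tbsp) × 6/5 ÷ 16 tbsp/cup × 262 g/cup ≈ 72 g

soy sauce: 450 mL; tomato paste: 72 g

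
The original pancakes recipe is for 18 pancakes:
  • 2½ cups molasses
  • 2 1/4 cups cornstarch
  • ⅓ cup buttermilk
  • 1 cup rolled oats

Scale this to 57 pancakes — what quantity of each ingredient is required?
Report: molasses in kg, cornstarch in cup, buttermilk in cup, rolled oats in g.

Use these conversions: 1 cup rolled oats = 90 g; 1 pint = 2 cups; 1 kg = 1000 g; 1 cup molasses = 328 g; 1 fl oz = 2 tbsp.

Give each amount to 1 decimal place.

molasses: 2.6 kg; cornstarch: 7.1 cup; buttermilk: 1.1 cup; rolled oats: 285.0 g

Scaling factor: 57/18 = 19/6.
molasses: 2.5 cup × 19/6 × 328 g/cup ÷ 1000 g/kg ≈ 2.6 kg
cornstarch: 2.25 cup × 19/6 ≈ 7.1 cup
buttermilk: 1/3 cup × 19/6 ≈ 1.1 cup
rolled oats: 1 cup × 19/6 × 90 g/cup = 285.0 g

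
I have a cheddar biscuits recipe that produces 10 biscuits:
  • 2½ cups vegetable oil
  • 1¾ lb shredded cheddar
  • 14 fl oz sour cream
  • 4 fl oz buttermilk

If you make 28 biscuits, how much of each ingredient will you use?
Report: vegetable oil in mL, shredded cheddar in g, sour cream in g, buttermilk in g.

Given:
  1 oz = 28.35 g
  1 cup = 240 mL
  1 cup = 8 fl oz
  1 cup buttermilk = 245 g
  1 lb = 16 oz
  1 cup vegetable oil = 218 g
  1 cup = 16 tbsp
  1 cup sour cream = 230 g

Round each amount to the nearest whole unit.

vegetable oil: 1680 mL; shredded cheddar: 2223 g; sour cream: 1127 g; buttermilk: 343 g

Scaling factor: 28/10 = 14/5 = 2.8.
vegetable oil: 2.5 cup × 14/5 × 240 mL/cup = 1680 mL
shredded cheddar: 1.75 lb × 14/5 × 16 oz/lb × 28.35 g/oz ≈ 2223 g
sour cream: 14 fl oz × 14/5 ÷ 8 fl oz/cup × 230 g/cup = 1127 g
buttermilk: 4 fl oz × 14/5 ÷ 8 fl oz/cup × 245 g/cup = 343 g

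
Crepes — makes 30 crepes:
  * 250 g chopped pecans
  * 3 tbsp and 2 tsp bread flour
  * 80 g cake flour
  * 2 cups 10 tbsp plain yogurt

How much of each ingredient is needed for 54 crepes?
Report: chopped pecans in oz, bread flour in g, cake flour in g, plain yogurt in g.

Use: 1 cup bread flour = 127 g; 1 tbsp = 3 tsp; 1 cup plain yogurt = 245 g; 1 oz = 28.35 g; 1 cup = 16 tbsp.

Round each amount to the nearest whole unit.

Scaling factor: 54/30 = 9/5 = 1.8.
chopped pecans: 250 g × 9/5 ÷ 28.35 g/oz ≈ 16 oz
bread flour: (3 tbsp + 2 tsp = 11/3 tbsp) × 9/5 ÷ 16 tbsp/cup × 127 g/cup ≈ 52 g
cake flour: 80 g × 9/5 = 144 g
plain yogurt: (2 cup + 10 tbsp = 2.625 cup) × 9/5 × 245 g/cup ≈ 1158 g

chopped pecans: 16 oz; bread flour: 52 g; cake flour: 144 g; plain yogurt: 1158 g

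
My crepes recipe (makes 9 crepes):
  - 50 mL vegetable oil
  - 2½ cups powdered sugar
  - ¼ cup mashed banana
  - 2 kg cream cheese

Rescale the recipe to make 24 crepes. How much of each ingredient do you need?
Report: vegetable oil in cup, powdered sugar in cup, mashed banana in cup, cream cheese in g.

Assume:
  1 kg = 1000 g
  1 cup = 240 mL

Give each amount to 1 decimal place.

vegetable oil: 0.6 cup; powdered sugar: 6.7 cup; mashed banana: 0.7 cup; cream cheese: 5333.3 g

Scaling factor: 24/9 = 8/3.
vegetable oil: 50 mL × 8/3 ÷ 240 mL/cup ≈ 0.6 cup
powdered sugar: 2.5 cup × 8/3 ≈ 6.7 cup
mashed banana: 0.25 cup × 8/3 ≈ 0.7 cup
cream cheese: 2 kg × 8/3 × 1000 g/kg ≈ 5333.3 g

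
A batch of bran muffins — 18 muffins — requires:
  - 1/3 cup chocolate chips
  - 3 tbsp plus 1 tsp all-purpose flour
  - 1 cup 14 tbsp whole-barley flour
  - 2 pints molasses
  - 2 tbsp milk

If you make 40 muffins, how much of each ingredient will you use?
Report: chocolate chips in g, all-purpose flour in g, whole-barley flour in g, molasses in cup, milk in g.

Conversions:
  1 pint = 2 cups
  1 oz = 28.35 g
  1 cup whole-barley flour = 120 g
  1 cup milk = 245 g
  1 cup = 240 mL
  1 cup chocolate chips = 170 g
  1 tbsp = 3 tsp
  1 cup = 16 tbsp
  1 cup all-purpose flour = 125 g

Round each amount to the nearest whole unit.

Scaling factor: 40/18 = 20/9.
chocolate chips: 1/3 cup × 20/9 × 170 g/cup ≈ 126 g
all-purpose flour: (3 tbsp + 1 tsp = 10/3 tbsp) × 20/9 ÷ 16 tbsp/cup × 125 g/cup ≈ 58 g
whole-barley flour: (1 cup + 14 tbsp = 1.875 cup) × 20/9 × 120 g/cup = 500 g
molasses: 2 pint × 20/9 × 2 cup/pint ≈ 9 cup
milk: 2 tbsp × 20/9 ÷ 16 tbsp/cup × 245 g/cup ≈ 68 g

chocolate chips: 126 g; all-purpose flour: 58 g; whole-barley flour: 500 g; molasses: 9 cup; milk: 68 g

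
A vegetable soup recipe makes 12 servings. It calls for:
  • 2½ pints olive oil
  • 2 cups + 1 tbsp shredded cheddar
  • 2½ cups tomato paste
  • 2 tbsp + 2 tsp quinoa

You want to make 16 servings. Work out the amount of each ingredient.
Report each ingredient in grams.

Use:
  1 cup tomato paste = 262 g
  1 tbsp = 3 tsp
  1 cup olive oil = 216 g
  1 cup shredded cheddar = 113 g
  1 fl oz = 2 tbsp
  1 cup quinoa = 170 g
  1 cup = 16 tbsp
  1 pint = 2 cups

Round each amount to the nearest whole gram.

olive oil: 1440 g; shredded cheddar: 311 g; tomato paste: 873 g; quinoa: 38 g

Scaling factor: 16/12 = 4/3.
olive oil: 2.5 pint × 4/3 × 2 cup/pint × 216 g/cup = 1440 g
shredded cheddar: (2 cup + 1 tbsp = 2.0625 cup) × 4/3 × 113 g/cup ≈ 311 g
tomato paste: 2.5 cup × 4/3 × 262 g/cup ≈ 873 g
quinoa: (2 tbsp + 2 tsp = 8/3 tbsp) × 4/3 ÷ 16 tbsp/cup × 170 g/cup ≈ 38 g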